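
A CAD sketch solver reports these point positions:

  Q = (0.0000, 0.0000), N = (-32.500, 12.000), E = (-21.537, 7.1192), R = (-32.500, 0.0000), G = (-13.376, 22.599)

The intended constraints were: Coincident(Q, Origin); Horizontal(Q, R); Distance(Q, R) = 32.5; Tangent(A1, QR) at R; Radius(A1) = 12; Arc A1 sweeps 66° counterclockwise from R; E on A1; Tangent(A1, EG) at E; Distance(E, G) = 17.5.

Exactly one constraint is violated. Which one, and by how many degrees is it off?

Tangent(A1, EG) at E — off by 3.80°.

Q = (0.00, 0.00) ✓; Q.y = 0.00, R.y = 0.00 ✓; |QR| = 32.50 ✓; ∠(NR, RQ) = 90.00° ✓; |NR| = 12.00 ✓; bearing(N→E) − bearing(N→R) = 66.00° ✓; |NE| = 12.00 ✓; ∠(NE, EG) = 93.80° ✗; |EG| = 17.50 ✓.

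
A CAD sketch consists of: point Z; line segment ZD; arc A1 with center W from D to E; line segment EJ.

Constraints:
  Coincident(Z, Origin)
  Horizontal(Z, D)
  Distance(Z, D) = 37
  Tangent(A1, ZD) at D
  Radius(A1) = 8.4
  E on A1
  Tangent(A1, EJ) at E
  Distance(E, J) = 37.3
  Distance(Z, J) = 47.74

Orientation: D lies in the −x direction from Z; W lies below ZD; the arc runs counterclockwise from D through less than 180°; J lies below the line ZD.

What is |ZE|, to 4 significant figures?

45.69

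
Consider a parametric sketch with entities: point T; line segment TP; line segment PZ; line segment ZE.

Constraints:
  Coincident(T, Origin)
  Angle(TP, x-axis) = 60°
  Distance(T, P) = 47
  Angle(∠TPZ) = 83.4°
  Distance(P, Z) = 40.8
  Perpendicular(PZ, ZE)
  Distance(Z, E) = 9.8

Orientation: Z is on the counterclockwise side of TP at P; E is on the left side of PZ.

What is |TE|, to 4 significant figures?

51.13

T is at the origin; TP runs at 60.0° with length 47.0, so P = 47.0·(cos 60.0°, sin 60.0°) = (23.50, 40.70). ∠TPZ = 83.4°, so PZ runs at 60.0° + (180° − 83.4°) = 156.6° from the x-axis; with |PZ| = 40.8, Z = P + 40.8·(cos 156.6°, sin 156.6°) = (-13.94, 56.91). PZ is perpendicular to ZE; with |ZE| = 9.8 on the left of PZ, E = Z + 9.8·(-0.3971, -0.9178) = (-17.84, 47.91). Then |TE| = |E − T| = 51.13.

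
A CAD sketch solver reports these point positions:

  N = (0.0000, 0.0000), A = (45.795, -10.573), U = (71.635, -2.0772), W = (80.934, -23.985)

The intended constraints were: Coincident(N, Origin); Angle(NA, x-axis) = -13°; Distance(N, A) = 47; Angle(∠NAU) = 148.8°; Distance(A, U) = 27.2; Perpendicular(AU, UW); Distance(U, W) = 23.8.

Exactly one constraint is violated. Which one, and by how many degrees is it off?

Perpendicular(AU, UW) — off by 4.80°.

N = (0.00, 0.00) ✓; NA at -13.00° ✓; |NA| = 47.00 ✓; ∠NAU = 148.8° ✓; |AU| = 27.20 ✓; ∠(AU, UW) = 85.20° ✗; |UW| = 23.80 ✓.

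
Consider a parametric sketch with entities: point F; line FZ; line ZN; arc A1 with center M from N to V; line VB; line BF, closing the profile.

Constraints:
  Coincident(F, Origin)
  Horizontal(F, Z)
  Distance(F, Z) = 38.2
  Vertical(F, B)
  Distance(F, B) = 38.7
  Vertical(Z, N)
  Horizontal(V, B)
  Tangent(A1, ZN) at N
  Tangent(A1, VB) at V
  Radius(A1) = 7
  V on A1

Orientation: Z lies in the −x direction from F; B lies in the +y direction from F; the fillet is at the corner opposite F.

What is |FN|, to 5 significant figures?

49.640

F is at the origin; FZ is horizontal with |FZ| = 38.2 and Z on the −x side, so Z = (-38.200, 0.0000). FB is vertical with |FB| = 38.7 and B on the +y side, so B = (0.0000, 38.700). The virtual corner opposite F is at (-38.200, 38.700). A1 meets ZN tangentially, so MN is at right angles to ZN and A1 meets VB tangentially, so MV is at right angles to VB, with radius 7.0, so the center M sits 7.0 in from both sides at M = (-31.200, 31.700). That places the tangent points at N = (-38.200, 31.700) on ZN and V = (-31.200, 38.700) on VB. Then |FN| = |N − F| = 49.640.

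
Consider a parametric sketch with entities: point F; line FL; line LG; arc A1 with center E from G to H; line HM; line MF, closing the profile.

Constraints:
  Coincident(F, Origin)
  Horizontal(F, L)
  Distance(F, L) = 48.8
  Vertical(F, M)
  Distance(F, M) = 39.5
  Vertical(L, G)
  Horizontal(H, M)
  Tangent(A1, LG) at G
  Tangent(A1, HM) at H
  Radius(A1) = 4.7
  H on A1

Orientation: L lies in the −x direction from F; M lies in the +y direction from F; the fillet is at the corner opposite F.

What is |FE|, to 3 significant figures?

56.2

F and M share the same x with |FM| = 39.5 and M on the +y side, so M = (0.00, 39.5). The virtual corner opposite F is at (-48.8, 39.5). The tangent condition forces EG to be normal to LG and the tangent condition forces EH to be normal to HM, with radius 4.7, so the center E sits 4.7 in from both sides at E = (-44.1, 34.8). Then |FE| = |E − F| = 56.2.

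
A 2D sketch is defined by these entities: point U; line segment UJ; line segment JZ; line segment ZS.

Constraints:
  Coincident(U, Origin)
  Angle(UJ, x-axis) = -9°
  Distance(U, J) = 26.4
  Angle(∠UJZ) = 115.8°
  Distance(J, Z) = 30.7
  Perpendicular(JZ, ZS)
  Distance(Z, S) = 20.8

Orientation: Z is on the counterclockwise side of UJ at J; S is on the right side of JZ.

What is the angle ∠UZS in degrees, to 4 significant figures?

119.4°

U is at the origin; UJ runs at -9.0° with length 26.4, so J = 26.4·(cos -9.0°, sin -9.0°) = (26.07, -4.130). ∠UJZ = 115.8°, so JZ runs at -9.0° + (180° − 115.8°) = 55.20° from the x-axis; with |JZ| = 30.7, Z = J + 30.7·(cos 55.20°, sin 55.20°) = (43.60, 21.08). JZ ⟂ ZS; with |ZS| = 20.8 on the right of JZ, S = Z + 20.8·(0.8211, -0.5707) = (60.68, 9.209). Then cos ∠UZS = ZU·ZS / (|ZU||ZS|), giving 119.4°.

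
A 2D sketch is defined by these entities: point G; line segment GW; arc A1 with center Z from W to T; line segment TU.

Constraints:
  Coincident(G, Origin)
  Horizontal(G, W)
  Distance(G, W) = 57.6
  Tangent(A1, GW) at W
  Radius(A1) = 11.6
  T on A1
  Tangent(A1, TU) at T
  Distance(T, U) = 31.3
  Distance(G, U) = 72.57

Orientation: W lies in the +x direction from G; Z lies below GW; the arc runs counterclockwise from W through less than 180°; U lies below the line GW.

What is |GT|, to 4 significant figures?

49.13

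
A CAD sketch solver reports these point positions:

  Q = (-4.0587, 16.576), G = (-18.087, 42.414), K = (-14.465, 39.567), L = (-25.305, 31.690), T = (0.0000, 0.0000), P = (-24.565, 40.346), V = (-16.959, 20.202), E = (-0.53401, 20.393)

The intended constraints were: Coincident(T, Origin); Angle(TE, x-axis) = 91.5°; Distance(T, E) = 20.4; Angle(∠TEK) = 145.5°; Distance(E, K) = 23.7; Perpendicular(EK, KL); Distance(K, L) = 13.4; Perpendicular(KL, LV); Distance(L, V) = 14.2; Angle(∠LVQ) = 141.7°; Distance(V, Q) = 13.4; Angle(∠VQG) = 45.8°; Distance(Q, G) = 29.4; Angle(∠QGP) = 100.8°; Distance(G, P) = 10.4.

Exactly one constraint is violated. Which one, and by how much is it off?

Distance(G, P) = 10.4 — off by 3.60.

T = (0.00, 0.00) ✓; TE at 91.50° ✓; |TE| = 20.40 ✓; ∠TEK = 145.5° ✓; |EK| = 23.70 ✓; ∠(EK, KL) = 90.00° ✓; |KL| = 13.40 ✓; ∠(KL, LV) = 89.99° ✓; |LV| = 14.20 ✓; ∠LVQ = 141.7° ✓; |VQ| = 13.40 ✓; ∠VQG = 45.80° ✓; |QG| = 29.40 ✓; ∠QGP = 100.8° ✓; |GP| = 6.800 ✗.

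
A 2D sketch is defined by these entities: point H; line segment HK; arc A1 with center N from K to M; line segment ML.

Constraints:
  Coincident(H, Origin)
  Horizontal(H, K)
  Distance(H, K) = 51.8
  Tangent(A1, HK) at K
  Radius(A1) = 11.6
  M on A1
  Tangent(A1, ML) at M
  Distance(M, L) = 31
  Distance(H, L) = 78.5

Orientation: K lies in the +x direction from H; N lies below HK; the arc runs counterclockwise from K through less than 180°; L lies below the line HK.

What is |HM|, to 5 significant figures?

48.397

H is at the origin; HK is horizontal with |HK| = 51.8 and K on the +x side, so K = (51.800, 0.0000). Tangency of A1 to HK means the radius NK is perpendicular to HK, so N = K + (0, -11.6) = (51.800, -11.600). Since NM ⟂ ML (tangency), |NL| = √(11.6² + 31.0²) = 33.099 regardless of where M sits on A1. So L lies on both circle(H, 78.5) and circle(N, 33.099); the below-HK intersection is L = (66.913, -41.048). M is the foot of the tangent from L: M = (43.991, -20.177).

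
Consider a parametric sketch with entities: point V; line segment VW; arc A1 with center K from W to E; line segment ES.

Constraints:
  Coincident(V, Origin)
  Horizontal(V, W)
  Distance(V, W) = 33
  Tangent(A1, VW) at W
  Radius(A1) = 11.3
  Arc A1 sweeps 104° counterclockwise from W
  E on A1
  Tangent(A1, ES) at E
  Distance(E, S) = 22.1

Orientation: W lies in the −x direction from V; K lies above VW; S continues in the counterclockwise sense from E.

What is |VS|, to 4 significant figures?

44.82

V is at the origin; V and W share the same y with |VW| = 33.0 and W on the −x side, so W = (-33.00, 0.000). Since A1 is tangent to VW there, KW ⟂ VW, so K = W + (0, 11.3) = (-33.00, 11.30). On A1, W sits at bearing -90° from K; a 104° counterclockwise sweep puts E at bearing 14°, so E = K + 11.3·(cos 14°, sin 14°) = (-22.04, 14.03). The tangent condition forces KE to be normal to ES, so ES runs along (−sin 14°, cos 14°); with |ES| = 22.1, S = (-27.38, 35.48). Then |VS| = |S − V| = 44.82.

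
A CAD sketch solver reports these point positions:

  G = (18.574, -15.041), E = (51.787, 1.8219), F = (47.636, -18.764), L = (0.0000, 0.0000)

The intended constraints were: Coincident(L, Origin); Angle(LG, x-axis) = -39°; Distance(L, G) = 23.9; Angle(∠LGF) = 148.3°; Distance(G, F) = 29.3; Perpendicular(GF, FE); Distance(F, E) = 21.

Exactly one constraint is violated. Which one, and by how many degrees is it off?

Perpendicular(GF, FE) — off by 4.10°.

L = (0.00, 0.00) ✓; LG at -39.00° ✓; |LG| = 23.90 ✓; ∠LGF = 148.3° ✓; |GF| = 29.30 ✓; ∠(GF, FE) = 85.90° ✗; |FE| = 21.00 ✓.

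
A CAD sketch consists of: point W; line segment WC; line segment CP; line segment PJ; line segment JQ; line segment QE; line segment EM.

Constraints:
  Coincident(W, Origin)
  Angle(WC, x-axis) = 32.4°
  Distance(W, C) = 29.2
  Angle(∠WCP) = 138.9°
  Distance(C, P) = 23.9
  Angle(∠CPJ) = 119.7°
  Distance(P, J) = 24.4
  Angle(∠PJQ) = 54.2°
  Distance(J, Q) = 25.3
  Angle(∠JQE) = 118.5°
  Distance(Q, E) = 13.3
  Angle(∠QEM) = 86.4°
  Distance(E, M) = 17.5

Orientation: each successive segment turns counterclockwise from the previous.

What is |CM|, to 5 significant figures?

22.338

∠JQE = 118.5° gives QE at -38.900° from the x-axis; with |QE| = 13.3, E = (20.338, 22.937). ∠QEM = 86.4° gives EM at 54.700° from the x-axis; with |EM| = 17.5, M = (30.450, 37.219). Then |CM| = |M − C| = 22.338.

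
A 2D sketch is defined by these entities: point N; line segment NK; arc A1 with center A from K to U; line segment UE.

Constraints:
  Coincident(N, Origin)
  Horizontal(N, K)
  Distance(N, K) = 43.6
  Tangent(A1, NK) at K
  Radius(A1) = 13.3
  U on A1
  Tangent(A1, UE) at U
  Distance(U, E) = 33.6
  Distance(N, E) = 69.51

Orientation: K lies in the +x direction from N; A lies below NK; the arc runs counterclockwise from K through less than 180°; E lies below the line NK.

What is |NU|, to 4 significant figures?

37.92

Checks: |AU| = 13.30 ✓; ∠(AU, UE) = 90.00° ✓; |UE| = 33.60 ✓; |NE| = 69.51 ✓.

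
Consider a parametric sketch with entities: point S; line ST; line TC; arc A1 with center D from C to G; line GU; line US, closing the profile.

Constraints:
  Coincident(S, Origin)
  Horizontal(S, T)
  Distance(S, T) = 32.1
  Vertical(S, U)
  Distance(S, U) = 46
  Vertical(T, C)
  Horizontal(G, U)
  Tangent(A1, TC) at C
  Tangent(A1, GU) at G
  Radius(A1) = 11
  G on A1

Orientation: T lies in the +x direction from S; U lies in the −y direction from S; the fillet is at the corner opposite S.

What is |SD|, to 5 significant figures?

40.868

S is at the origin; ST is horizontal with |ST| = 32.1 and T on the +x side, so T = (32.100, 0.0000). S and U share the same x with |SU| = 46.0 and U on the −y side, so U = (0.0000, -46.000). The virtual corner opposite S is at (32.100, -46.000). The tangent condition forces DC to be normal to TC and the tangent condition forces DG to be normal to GU, with radius 11.0, so the center D sits 11.0 in from both sides at D = (21.100, -35.000). Then |SD| = |D − S| = 40.868.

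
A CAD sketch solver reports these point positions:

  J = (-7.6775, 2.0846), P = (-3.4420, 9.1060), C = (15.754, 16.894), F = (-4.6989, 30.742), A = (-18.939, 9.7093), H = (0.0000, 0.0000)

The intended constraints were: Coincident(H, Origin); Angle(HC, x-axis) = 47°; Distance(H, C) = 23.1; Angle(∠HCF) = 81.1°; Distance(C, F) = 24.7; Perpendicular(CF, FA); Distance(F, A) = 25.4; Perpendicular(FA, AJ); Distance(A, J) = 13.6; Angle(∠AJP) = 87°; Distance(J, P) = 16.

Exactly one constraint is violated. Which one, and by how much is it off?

Distance(J, P) = 16 — off by 7.80.

H = (0.00, 0.00) ✓; HC at 47.00° ✓; |HC| = 23.10 ✓; ∠HCF = 81.10° ✓; |CF| = 24.70 ✓; ∠(CF, FA) = 90.00° ✓; |FA| = 25.40 ✓; ∠(FA, AJ) = 90.00° ✓; |AJ| = 13.60 ✓; ∠AJP = 87.00° ✓; |JP| = 8.200 ✗.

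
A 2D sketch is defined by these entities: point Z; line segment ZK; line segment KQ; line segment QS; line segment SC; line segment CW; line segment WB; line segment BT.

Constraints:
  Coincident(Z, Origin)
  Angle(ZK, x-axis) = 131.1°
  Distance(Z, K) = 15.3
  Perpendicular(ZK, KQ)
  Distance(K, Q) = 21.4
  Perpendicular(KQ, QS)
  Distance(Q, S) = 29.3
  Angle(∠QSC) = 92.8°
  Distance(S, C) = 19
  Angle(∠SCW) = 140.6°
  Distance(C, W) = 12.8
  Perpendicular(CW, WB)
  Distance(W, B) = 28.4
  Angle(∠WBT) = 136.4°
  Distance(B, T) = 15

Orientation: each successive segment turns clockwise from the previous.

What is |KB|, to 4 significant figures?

9.082

Z is at the origin; ZK runs at 131.1° with length 15.3, so K = (-10.06, 11.53). ZK is perpendicular to KQ, so KQ runs at 41.10°; with |KQ| = 21.4, Q = (6.068, 25.60). KQ ⟂ QS, so QS runs at -48.90°; with |QS| = 29.3, S = (25.33, 3.518). ∠QSC = 92.8° gives SC at -136.1° from the x-axis; with |SC| = 19.0, C = (11.64, -9.657). ∠SCW = 140.6° gives CW at -175.5° from the x-axis; with |CW| = 12.8, W = (-1.122, -10.66). CW ⟂ WB, so WB runs at 94.50°; with |WB| = 28.4, B = (-3.350, 17.65). Then |KB| = |B − K| = 9.082.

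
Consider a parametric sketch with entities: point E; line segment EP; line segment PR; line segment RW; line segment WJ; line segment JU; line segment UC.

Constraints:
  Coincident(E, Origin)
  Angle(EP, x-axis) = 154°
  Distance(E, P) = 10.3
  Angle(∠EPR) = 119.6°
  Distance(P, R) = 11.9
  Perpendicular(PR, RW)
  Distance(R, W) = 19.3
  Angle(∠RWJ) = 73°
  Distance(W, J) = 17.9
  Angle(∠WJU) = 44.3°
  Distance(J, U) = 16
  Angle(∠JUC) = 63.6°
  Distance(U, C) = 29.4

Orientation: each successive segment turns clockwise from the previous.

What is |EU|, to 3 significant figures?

14.3

E is at the origin; EP runs at 154.0° with length 10.3, so P = (-9.26, 4.52). ∠EPR = 119.6° gives PR at 93.6° from the x-axis; with |PR| = 11.9, R = (-10.0, 16.4). PR is perpendicular to RW, so RW runs at 3.60°; with |RW| = 19.3, W = (9.26, 17.6). ∠RWJ = 73.0° gives WJ at -103° from the x-axis; with |WJ| = 17.9, J = (5.11, 0.191). ∠WJU = 44.3° gives JU at 121° from the x-axis; with |JU| = 16.0, U = (-3.11, 13.9). Then |EU| = |U − E| = 14.3.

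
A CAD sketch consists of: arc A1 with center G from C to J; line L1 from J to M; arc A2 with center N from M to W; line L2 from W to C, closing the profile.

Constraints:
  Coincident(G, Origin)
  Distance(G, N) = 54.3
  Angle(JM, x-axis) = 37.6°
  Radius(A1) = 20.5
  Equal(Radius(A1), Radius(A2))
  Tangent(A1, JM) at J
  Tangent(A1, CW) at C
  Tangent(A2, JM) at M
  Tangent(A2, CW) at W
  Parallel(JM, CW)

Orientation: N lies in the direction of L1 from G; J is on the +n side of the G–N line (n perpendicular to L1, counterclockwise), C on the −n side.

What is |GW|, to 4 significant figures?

58.04

The slot axis is L1's direction at 37.6°, so u = (cos 37.6°, sin 37.6°) = (0.7923, 0.6101) and n = (−sin 37.6°, cos 37.6°) = (-0.6101, 0.7923). G is at the origin and N lies 54.3 along u from G, so N = 54.3·u = (43.02, 33.13). Tangency of A1 to both parallel lines with radius 20.5 puts J and C at G ± 20.5·n: J = (-12.51, 16.24), C = (12.51, -16.24). Equal radii place M and W the same way about N: M = N + 20.5·n = (30.51, 49.37), W = N − 20.5·n = (55.53, 16.89). Then |GW| = |W − G| = 58.04.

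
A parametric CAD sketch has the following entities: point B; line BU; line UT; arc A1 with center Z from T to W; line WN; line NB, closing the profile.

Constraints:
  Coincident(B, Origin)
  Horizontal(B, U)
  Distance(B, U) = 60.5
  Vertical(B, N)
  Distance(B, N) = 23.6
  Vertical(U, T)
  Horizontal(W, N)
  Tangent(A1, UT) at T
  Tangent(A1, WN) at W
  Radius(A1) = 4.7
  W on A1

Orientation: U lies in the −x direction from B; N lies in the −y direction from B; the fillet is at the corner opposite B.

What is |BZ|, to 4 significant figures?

58.91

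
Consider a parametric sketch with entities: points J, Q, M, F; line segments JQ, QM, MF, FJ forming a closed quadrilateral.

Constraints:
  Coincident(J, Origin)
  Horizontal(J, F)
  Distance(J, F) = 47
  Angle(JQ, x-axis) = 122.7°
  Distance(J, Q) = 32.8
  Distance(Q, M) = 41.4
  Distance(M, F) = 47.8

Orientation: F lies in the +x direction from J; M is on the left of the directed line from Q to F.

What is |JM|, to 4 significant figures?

45.91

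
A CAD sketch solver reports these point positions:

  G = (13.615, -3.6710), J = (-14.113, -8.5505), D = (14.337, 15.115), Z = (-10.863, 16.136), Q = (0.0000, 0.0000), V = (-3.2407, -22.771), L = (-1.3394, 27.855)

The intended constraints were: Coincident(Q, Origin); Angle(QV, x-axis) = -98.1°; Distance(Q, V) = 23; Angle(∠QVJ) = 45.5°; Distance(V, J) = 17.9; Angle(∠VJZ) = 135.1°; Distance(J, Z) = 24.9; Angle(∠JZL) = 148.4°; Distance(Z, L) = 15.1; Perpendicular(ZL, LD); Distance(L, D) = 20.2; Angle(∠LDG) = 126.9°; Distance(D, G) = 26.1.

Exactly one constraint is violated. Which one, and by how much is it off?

Distance(D, G) = 26.1 — off by 7.30.

Q = (0.00, 0.00) ✓; QV at -98.10° ✓; |QV| = 23.00 ✓; ∠QVJ = 45.50° ✓; |VJ| = 17.90 ✓; ∠VJZ = 135.1° ✓; |JZ| = 24.90 ✓; ∠JZL = 148.4° ✓; |ZL| = 15.10 ✓; ∠(ZL, LD) = 90.00° ✓; |LD| = 20.20 ✓; ∠LDG = 126.9° ✓; |DG| = 18.80 ✗.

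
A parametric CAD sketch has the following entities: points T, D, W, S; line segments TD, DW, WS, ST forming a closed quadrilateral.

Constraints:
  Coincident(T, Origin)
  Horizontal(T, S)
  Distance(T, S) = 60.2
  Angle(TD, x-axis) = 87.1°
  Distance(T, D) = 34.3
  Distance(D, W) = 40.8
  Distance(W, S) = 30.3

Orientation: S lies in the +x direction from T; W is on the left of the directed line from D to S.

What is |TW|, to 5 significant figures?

47.352

T is at the origin; T and S share the same y with |TS| = 60.2 and S in +x, so S = (60.2, 0). TD runs at 87.1° with |TD| = 34.3, so D = (1.7353, 34.256). W is determined by |DW| = 40.8 and |WS| = 30.3 together: it lies at the intersection of circle(D, 40.8) and circle(S, 30.3). With |DS| = 67.761, the foot of the radical line on DS is 39.389 from D and the perpendicular offset is √(40.8² − 39.389²) = 10.636. Taking the left-of-DS solution: W = (41.097, 23.520).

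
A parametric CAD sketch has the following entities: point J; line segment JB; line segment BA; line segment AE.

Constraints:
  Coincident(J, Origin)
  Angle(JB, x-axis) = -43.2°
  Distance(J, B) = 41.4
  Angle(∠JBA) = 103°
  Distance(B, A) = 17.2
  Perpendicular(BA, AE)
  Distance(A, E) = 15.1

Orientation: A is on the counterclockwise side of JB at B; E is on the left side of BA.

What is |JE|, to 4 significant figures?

36.61

J is at the origin; JB runs at -43.2° with length 41.4, so B = 41.4·(cos -43.2°, sin -43.2°) = (30.18, -28.34). ∠JBA = 103.0°, so BA runs at -43.2° + (180° − 103.0°) = 33.80° from the x-axis; with |BA| = 17.2, A = B + 17.2·(cos 33.80°, sin 33.80°) = (44.47, -18.77). BA is perpendicular to AE; with |AE| = 15.1 on the left of BA, E = A + 15.1·(-0.5563, 0.8310) = (36.07, -6.224). Then |JE| = |E − J| = 36.61.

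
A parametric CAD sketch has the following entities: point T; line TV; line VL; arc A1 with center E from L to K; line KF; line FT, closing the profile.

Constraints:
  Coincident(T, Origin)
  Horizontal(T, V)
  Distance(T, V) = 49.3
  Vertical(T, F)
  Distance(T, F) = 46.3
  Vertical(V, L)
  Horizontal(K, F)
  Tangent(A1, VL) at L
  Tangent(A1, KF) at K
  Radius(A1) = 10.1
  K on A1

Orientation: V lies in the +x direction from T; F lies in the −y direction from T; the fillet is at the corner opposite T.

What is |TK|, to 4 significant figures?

60.67

The virtual corner opposite T is at (49.30, -46.30). Tangency of A1 to VL means the radius EL is perpendicular to VL and since A1 is tangent to KF there, EK ⟂ KF, with radius 10.1, so the center E sits 10.1 in from both sides at E = (39.20, -36.20). That places the tangent points at L = (49.30, -36.20) on VL and K = (39.20, -46.30) on KF. Then |TK| = |K − T| = 60.67.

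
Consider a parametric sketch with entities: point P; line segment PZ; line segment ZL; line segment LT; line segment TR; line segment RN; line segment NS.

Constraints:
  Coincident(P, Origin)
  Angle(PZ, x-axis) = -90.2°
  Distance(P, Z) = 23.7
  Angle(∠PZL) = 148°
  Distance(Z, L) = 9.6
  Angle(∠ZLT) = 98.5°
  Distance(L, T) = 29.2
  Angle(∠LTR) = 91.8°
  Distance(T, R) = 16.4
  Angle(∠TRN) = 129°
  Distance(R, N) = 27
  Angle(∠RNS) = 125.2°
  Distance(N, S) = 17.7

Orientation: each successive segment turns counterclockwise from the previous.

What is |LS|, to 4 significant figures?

30.78

∠TRN = 129.0° gives RN at 162.5° from the x-axis; with |RN| = 27.0, N = (0.03370, 3.069). ∠RNS = 125.2° gives NS at -142.7° from the x-axis; with |NS| = 17.7, S = (-14.05, -7.657). Then |LS| = |S − L| = 30.78.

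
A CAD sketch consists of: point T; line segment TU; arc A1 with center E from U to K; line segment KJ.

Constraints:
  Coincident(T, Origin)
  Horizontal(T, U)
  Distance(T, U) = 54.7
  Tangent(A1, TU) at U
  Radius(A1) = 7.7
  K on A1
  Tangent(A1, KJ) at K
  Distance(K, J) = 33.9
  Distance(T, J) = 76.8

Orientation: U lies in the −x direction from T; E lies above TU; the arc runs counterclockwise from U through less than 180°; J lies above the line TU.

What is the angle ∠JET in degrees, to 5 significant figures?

115.25°

T is at the origin; TU is horizontal with |TU| = 54.7 and U on the −x side, so U = (-54.700, 0.0000). A1 meets TU tangentially, so EU is at right angles to TU, so E = U + (0, 7.7) = (-54.700, 7.7000). Since EK ⟂ KJ (tangency), |EJ| = √(7.7² + 33.9²) = 34.763 regardless of where K sits on A1. So J lies on both circle(T, 76.8) and circle(E, 34.763); the above-TU intersection is J = (-65.002, 40.902). K is the foot of the tangent from J: K = (-48.034, 11.554).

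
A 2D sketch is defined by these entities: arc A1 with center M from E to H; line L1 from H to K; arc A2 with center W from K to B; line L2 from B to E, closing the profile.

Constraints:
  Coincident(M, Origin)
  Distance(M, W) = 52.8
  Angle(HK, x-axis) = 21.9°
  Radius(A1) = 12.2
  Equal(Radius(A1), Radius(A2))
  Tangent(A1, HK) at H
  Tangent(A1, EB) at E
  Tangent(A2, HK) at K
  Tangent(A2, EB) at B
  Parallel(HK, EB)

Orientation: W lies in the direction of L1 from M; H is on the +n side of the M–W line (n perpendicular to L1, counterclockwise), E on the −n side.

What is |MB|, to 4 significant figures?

54.19

The slot axis is L1's direction at 21.9°, so u = (cos 21.9°, sin 21.9°) = (0.9278, 0.3730) and n = (−sin 21.9°, cos 21.9°) = (-0.3730, 0.9278). M is at the origin and W lies 52.8 along u from M, so W = 52.8·u = (48.99, 19.69). Tangency of A1 to both parallel lines with radius 12.2 puts H and E at M ± 12.2·n: H = (-4.550, 11.32), E = (4.550, -11.32). Equal radii place K and B the same way about W: K = W + 12.2·n = (44.44, 31.01), B = W − 12.2·n = (53.54, 8.374). Then |MB| = |B − M| = 54.19.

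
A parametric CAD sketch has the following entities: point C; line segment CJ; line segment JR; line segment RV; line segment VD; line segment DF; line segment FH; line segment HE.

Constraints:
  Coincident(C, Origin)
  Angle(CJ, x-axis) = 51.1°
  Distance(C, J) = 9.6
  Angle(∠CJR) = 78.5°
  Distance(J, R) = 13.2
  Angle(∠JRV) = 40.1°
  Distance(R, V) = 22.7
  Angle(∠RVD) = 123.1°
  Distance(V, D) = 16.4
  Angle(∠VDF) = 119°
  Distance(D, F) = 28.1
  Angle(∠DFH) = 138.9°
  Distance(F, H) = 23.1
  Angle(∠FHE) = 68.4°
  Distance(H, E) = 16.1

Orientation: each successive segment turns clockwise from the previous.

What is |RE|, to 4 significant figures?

30.89

C is at the origin; CJ runs at 51.1° with length 9.6, so J = (6.028, 7.471). ∠CJR = 78.5° gives JR at -50.40° from the x-axis; with |JR| = 13.2, R = (14.44, -2.700). ∠JRV = 40.1° gives RV at 169.7° from the x-axis; with |RV| = 22.7, V = (-7.892, 1.359). ∠RVD = 123.1° gives VD at 112.8° from the x-axis; with |VD| = 16.4, D = (-14.25, 16.48). ∠VDF = 119.0° gives DF at 51.80° from the x-axis; with |DF| = 28.1, F = (3.130, 38.56). ∠DFH = 138.9° gives FH at 10.70° from the x-axis; with |FH| = 23.1, H = (25.83, 42.85). ∠FHE = 68.4° gives HE at -100.9° from the x-axis; with |HE| = 16.1, E = (22.78, 27.04). Then |RE| = |E − R| = 30.89.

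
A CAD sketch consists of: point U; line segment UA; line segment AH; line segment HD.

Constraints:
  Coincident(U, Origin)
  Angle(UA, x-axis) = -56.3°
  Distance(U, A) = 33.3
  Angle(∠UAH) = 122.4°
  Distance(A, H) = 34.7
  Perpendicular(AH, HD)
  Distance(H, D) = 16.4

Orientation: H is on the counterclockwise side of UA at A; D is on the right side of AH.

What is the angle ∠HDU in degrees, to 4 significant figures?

49.73°

U is at the origin; UA runs at -56.3° with length 33.3, so A = 33.3·(cos -56.3°, sin -56.3°) = (18.48, -27.70). ∠UAH = 122.4°, so AH runs at -56.3° + (180° − 122.4°) = 1.300° from the x-axis; with |AH| = 34.7, H = A + 34.7·(cos 1.300°, sin 1.300°) = (53.17, -26.92). AH is perpendicular to HD; with |HD| = 16.4 on the right of AH, D = H + 16.4·(0.02269, -0.9997) = (53.54, -43.31). Then cos ∠HDU = DH·DU / (|DH||DU|), giving 49.73°.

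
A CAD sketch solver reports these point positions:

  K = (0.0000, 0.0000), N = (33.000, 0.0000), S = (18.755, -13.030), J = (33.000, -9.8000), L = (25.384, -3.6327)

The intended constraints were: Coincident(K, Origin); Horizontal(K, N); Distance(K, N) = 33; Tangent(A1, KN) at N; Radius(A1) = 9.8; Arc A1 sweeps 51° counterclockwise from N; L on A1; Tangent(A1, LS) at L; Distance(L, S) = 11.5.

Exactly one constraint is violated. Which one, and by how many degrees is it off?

Tangent(A1, LS) at L — off by 3.80°.

K = (0.00, 0.00) ✓; K.y = 0.00, N.y = 0.00 ✓; |KN| = 33.00 ✓; ∠(JN, NK) = 90.00° ✓; |JN| = 9.800 ✓; bearing(J→L) − bearing(J→N) = 51.00° ✓; |JL| = 9.800 ✓; ∠(JL, LS) = 86.20° ✗; |LS| = 11.50 ✓.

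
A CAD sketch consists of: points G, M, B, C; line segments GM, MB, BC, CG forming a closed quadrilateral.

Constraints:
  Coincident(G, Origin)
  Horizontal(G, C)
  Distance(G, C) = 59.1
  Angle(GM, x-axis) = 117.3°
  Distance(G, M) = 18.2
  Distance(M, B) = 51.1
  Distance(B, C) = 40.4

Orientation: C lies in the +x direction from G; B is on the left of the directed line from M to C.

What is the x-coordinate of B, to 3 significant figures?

39.1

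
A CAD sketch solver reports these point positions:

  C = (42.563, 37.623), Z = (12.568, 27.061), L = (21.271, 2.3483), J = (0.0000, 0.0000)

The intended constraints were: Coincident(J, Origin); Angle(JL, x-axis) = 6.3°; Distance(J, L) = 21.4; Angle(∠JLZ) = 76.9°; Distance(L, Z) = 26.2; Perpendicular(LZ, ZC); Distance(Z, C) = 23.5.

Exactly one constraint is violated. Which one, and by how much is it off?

Distance(Z, C) = 23.5 — off by 8.30.

J = (0.00, 0.00) ✓; JL at 6.300° ✓; |JL| = 21.40 ✓; ∠JLZ = 76.90° ✓; |LZ| = 26.20 ✓; ∠(LZ, ZC) = 90.00° ✓; |ZC| = 31.80 ✗.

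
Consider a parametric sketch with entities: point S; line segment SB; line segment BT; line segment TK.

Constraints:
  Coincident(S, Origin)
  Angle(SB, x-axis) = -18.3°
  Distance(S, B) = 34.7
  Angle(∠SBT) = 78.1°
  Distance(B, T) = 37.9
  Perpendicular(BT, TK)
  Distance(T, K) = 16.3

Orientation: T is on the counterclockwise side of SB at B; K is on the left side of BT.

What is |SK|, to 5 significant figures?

35.453

∠SBT = 78.1°, so BT runs at -18.3° + (180° − 78.1°) = 83.600° from the x-axis; with |BT| = 37.9, T = B + 37.9·(cos 83.600°, sin 83.600°) = (37.170, 26.768). BT ⟂ TK; with |TK| = 16.3 on the left of BT, K = T + 16.3·(-0.99377, 0.11147) = (20.971, 28.585). Then |SK| = |K − S| = 35.453.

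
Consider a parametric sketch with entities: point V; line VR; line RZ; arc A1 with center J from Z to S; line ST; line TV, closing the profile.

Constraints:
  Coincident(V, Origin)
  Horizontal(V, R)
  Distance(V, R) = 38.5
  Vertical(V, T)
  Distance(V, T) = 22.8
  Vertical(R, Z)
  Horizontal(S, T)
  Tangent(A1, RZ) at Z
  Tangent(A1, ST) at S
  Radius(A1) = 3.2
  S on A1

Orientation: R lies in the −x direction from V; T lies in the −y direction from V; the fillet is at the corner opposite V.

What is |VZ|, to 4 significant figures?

43.20

The virtual corner opposite V is at (-38.50, -22.80). Since A1 is tangent to RZ there, JZ ⟂ RZ and since A1 is tangent to ST there, JS ⟂ ST, with radius 3.2, so the center J sits 3.2 in from both sides at J = (-35.30, -19.60). That places the tangent points at Z = (-38.50, -19.60) on RZ and S = (-35.30, -22.80) on ST. Then |VZ| = |Z − V| = 43.20.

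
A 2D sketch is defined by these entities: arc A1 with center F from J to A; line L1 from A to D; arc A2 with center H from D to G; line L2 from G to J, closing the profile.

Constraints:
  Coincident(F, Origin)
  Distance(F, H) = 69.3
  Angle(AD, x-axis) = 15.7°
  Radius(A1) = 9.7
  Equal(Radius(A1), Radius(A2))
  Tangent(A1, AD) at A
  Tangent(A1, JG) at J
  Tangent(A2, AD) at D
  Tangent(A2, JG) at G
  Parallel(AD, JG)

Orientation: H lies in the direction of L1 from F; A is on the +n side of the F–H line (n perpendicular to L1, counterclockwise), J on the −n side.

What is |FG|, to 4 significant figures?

69.98

Tangency of A1 to both parallel lines with radius 9.7 puts A and J at F ± 9.7·n: A = (-2.625, 9.338), J = (2.625, -9.338). Equal radii place D and G the same way about H: D = H + 9.7·n = (64.09, 28.09), G = H − 9.7·n = (69.34, 9.415). Then |FG| = |G − F| = 69.98.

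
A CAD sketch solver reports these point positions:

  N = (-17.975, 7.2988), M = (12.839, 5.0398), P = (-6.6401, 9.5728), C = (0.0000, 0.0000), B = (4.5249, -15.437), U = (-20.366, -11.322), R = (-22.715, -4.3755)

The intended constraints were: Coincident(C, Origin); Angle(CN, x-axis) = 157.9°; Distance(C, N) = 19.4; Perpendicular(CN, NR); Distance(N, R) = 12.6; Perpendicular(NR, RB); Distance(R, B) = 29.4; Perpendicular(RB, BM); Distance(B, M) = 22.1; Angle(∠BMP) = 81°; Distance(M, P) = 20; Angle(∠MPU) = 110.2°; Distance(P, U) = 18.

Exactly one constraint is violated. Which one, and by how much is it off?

Distance(P, U) = 18 — off by 7.00.

C = (0.00, 0.00) ✓; CN at 157.9° ✓; |CN| = 19.40 ✓; ∠(CN, NR) = 90.00° ✓; |NR| = 12.60 ✓; ∠(NR, RB) = 90.00° ✓; |RB| = 29.40 ✓; ∠(RB, BM) = 90.00° ✓; |BM| = 22.10 ✓; ∠BMP = 81.00° ✓; |MP| = 20.00 ✓; ∠MPU = 110.2° ✓; |PU| = 25.00 ✗.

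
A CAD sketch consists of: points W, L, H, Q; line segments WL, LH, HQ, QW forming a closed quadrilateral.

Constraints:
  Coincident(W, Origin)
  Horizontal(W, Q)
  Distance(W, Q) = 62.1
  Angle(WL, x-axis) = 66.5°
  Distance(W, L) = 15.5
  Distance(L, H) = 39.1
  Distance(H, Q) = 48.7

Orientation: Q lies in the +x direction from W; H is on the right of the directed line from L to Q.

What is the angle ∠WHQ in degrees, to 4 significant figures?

102.1°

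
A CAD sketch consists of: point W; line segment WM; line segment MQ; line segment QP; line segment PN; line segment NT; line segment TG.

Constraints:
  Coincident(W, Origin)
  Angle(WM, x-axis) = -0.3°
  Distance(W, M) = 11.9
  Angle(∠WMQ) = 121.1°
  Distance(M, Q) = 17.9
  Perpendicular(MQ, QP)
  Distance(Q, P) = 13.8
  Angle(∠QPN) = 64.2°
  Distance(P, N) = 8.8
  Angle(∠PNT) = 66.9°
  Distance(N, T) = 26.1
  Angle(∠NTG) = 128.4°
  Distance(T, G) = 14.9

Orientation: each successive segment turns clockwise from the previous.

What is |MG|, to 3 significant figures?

44.5

W is at the origin; WM runs at -0.3° with length 11.9, so M = (11.9, -0.0623). ∠WMQ = 121.1° gives MQ at -59.2° from the x-axis; with |MQ| = 17.9, Q = (21.1, -15.4). The perpendicularity gives QP at right angles to MQ, so QP runs at -149°; with |QP| = 13.8, P = (9.21, -22.5). ∠QPN = 64.2° gives PN at 95.0° from the x-axis; with |PN| = 8.8, N = (8.44, -13.7). ∠PNT = 66.9° gives NT at -18.1° from the x-axis; with |NT| = 26.1, T = (33.3, -21.8). ∠NTG = 128.4° gives TG at -69.7° from the x-axis; with |TG| = 14.9, G = (38.4, -35.8). Then |MG| = |G − M| = 44.5.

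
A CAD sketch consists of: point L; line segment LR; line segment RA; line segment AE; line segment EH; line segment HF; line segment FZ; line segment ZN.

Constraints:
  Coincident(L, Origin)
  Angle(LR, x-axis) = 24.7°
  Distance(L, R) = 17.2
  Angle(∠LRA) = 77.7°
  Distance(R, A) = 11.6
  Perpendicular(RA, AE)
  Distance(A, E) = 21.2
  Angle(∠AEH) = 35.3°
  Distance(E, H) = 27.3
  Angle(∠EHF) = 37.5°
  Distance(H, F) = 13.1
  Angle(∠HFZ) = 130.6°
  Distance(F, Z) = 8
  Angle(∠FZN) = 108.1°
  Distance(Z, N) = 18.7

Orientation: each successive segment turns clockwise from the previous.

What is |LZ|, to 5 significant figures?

10.302

∠EHF = 37.5° gives HF at -94.800° from the x-axis; with |HF| = 13.1, F = (14.689, -1.5566). ∠HFZ = 130.6° gives FZ at -144.20° from the x-axis; with |FZ| = 8.0, Z = (8.2004, -6.2363). Then |LZ| = |Z − L| = 10.302.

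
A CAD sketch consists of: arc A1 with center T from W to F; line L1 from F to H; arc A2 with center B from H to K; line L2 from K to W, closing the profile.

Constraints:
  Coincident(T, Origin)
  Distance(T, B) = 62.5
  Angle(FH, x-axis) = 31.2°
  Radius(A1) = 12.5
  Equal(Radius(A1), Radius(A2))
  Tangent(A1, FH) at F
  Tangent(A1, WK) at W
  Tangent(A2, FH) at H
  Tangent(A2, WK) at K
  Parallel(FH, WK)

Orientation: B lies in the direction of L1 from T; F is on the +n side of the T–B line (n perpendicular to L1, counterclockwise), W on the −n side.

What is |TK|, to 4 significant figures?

63.74

The slot axis is L1's direction at 31.2°, so u = (cos 31.2°, sin 31.2°) = (0.8554, 0.5180) and n = (−sin 31.2°, cos 31.2°) = (-0.5180, 0.8554). T is at the origin and B lies 62.5 along u from T, so B = 62.5·u = (53.46, 32.38). Tangency of A1 to both parallel lines with radius 12.5 puts F and W at T ± 12.5·n: F = (-6.475, 10.69), W = (6.475, -10.69). Equal radii place H and K the same way about B: H = B + 12.5·n = (46.98, 43.07), K = B − 12.5·n = (59.94, 21.68). Then |TK| = |K − T| = 63.74.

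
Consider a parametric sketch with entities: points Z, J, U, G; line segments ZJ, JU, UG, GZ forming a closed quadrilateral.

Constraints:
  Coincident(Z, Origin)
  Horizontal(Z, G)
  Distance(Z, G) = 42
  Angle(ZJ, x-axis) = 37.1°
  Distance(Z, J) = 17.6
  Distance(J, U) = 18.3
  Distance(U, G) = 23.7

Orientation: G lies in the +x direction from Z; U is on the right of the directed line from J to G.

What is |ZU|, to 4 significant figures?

20.52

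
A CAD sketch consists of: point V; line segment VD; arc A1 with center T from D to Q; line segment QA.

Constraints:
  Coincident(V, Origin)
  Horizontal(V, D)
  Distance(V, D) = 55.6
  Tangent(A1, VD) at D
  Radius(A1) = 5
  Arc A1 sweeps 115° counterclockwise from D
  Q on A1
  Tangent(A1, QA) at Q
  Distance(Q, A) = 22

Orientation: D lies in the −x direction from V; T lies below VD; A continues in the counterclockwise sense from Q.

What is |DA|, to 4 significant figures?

27.47

V is at the origin; V and D share the same y with |VD| = 55.6 and D on the −x side, so D = (-55.60, 0.000). A1 meets VD tangentially, so TD is at right angles to VD, so T = D + (0, -5) = (-55.60, -5.000). On A1, D sits at bearing 90° from T; a 115° counterclockwise sweep puts Q at bearing 205°, so Q = T + 5.0·(cos 205°, sin 205°) = (-60.13, -7.113). Tangency of A1 to QA means the radius TQ is perpendicular to QA, so QA runs along (−sin 205°, cos 205°); with |QA| = 22.0, A = (-50.83, -27.05). Then |DA| = |A − D| = 27.47.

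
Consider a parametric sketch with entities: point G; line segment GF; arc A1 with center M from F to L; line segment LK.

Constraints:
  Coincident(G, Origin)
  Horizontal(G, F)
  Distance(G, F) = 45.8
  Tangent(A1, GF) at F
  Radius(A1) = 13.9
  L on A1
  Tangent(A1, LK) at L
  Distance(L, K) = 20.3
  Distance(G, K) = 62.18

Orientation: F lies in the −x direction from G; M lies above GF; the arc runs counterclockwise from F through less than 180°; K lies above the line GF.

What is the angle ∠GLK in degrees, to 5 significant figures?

165.02°

G is at the origin; G and F share the same y with |GF| = 45.8 and F on the −x side, so F = (-45.800, 0.0000). A1 meets GF tangentially, so MF is at right angles to GF, so M = F + (0, 13.9) = (-45.800, 13.900). Since ML ⟂ LK (tangency), |MK| = √(13.9² + 20.3²) = 24.603 regardless of where L sits on A1. So K lies on both circle(G, 62.18) and circle(M, 24.603); the above-GF intersection is K = (-48.988, 38.295). L is the foot of the tangent from K: L = (-35.445, 23.173).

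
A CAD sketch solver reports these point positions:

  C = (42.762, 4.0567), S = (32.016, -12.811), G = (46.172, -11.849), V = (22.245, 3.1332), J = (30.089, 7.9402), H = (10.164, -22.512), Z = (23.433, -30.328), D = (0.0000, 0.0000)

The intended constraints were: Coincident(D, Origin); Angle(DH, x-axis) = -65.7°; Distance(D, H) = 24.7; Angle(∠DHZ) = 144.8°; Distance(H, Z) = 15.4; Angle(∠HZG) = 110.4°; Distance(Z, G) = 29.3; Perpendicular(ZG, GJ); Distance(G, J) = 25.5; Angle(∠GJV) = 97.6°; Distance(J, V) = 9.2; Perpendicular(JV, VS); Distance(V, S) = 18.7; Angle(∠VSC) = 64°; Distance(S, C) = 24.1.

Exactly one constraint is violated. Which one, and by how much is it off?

Distance(S, C) = 24.1 — off by 4.10.

D = (0.00, 0.00) ✓; DH at -65.70° ✓; |DH| = 24.70 ✓; ∠DHZ = 144.8° ✓; |HZ| = 15.40 ✓; ∠HZG = 110.4° ✓; |ZG| = 29.30 ✓; ∠(ZG, GJ) = 90.00° ✓; |GJ| = 25.50 ✓; ∠GJV = 97.60° ✓; |JV| = 9.200 ✓; ∠(JV, VS) = 90.00° ✓; |VS| = 18.70 ✓; ∠VSC = 64.00° ✓; |SC| = 20.00 ✗.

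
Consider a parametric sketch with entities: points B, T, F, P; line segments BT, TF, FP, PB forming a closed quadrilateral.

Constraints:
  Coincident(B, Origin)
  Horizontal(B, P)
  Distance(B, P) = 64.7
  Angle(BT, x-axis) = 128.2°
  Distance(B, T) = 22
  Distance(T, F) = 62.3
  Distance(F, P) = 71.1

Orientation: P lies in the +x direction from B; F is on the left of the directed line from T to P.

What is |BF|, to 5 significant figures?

68.762

B is at the origin; BP is horizontal with |BP| = 64.7 and P in +x, so P = (64.7, 0). BT runs at 128.2° with |BT| = 22.0, so T = (-13.605, 17.289). F is determined by |TF| = 62.3 and |FP| = 71.1 together: it lies at the intersection of circle(T, 62.3) and circle(P, 71.1). With |TP| = 80.191, the foot of the radical line on TP is 32.776 from T and the perpendicular offset is √(62.3² − 32.776²) = 52.981. Taking the left-of-TP solution: F = (29.823, 61.958).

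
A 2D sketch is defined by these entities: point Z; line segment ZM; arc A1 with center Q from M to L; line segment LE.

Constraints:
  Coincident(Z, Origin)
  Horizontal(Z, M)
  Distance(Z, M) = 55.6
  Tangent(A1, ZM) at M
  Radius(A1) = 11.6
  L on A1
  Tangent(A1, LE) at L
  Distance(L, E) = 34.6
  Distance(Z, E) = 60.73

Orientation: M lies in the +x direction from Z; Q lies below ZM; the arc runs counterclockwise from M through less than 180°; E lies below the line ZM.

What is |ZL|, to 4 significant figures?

45.29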